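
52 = 52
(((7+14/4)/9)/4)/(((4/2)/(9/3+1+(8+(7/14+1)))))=63/32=1.97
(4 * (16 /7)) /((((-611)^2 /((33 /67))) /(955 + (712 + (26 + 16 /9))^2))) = 31262048576 /4727363823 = 6.61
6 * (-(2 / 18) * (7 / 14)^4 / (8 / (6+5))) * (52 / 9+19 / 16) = -0.40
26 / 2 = 13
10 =10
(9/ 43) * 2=18/ 43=0.42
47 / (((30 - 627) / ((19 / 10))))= -893 / 5970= -0.15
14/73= 0.19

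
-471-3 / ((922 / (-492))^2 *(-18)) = -100087305 / 212521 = -470.95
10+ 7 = 17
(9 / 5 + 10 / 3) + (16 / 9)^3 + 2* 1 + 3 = 57416 / 3645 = 15.75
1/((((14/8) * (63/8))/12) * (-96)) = -4/441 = -0.01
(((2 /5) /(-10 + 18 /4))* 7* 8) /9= -224 /495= -0.45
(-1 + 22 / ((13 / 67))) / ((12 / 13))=487 / 4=121.75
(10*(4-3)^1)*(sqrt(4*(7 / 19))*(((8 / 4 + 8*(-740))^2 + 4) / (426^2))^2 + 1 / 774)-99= -38308 / 387 + 1533239345702480*sqrt(133) / 39108577059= 452031.47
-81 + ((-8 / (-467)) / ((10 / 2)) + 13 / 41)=-7723852 / 95735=-80.68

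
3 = 3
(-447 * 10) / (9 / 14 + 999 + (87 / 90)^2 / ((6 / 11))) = -168966000 / 37851257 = -4.46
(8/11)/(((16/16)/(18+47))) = 520/11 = 47.27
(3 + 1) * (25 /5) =20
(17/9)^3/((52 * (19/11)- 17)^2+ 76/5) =2972365/2345339529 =0.00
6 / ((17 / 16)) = 96 / 17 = 5.65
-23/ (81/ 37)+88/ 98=-38135/ 3969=-9.61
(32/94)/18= 0.02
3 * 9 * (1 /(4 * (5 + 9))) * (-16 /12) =-9 /14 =-0.64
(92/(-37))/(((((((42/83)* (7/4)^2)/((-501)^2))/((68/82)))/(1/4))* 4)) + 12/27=-97746744112/4682979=-20872.77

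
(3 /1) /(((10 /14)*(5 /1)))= 21 /25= 0.84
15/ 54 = 5/ 18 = 0.28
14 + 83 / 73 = 15.14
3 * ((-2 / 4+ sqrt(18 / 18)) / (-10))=-0.15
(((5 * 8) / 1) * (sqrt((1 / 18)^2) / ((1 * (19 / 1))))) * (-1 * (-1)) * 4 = 80 / 171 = 0.47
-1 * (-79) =79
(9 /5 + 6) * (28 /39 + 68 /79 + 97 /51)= 182307 /6715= 27.15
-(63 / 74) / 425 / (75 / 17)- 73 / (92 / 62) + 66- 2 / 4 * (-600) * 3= 487625071 / 531875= 916.80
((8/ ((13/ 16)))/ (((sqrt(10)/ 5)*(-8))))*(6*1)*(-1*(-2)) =-96*sqrt(10)/ 13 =-23.35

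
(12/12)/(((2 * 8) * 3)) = 1/48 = 0.02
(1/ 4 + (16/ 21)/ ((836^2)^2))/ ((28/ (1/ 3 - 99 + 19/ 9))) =-12661685494075/ 14686972356672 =-0.86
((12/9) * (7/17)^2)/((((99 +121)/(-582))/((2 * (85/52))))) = -4753/2431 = -1.96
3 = 3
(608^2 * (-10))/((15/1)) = -739328/3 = -246442.67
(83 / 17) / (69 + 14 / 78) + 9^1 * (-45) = -18572493 / 45866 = -404.93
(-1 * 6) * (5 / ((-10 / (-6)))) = -18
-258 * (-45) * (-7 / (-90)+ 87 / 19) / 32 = 1027227 / 608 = 1689.52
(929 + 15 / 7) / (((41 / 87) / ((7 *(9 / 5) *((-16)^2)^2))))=334469136384 / 205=1631556762.85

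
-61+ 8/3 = -175/3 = -58.33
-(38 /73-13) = 911 /73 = 12.48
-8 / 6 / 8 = -1 / 6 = -0.17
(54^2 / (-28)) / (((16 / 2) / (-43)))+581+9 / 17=1086515 / 952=1141.30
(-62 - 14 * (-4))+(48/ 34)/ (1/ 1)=-78/ 17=-4.59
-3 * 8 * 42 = -1008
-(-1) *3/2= 3/2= 1.50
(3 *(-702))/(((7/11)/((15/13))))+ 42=-26436/7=-3776.57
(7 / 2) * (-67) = -469 / 2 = -234.50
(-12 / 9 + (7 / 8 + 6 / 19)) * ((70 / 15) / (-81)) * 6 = 455 / 9234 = 0.05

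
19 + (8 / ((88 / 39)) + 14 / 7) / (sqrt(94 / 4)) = 20.14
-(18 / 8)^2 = -81 / 16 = -5.06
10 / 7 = 1.43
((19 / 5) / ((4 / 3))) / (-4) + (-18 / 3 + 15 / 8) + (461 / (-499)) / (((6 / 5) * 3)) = -1830217 / 359280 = -5.09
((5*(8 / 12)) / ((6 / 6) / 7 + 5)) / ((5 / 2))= 7 / 27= 0.26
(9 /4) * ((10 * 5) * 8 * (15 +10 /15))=14100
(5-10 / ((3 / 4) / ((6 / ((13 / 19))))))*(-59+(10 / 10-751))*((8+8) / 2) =9416760 / 13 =724366.15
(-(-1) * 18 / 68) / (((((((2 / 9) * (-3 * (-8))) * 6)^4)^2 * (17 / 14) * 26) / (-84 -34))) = -3717 / 4130865185554432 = -0.00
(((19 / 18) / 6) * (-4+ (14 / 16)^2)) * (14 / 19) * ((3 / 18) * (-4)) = 161 / 576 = 0.28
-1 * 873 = -873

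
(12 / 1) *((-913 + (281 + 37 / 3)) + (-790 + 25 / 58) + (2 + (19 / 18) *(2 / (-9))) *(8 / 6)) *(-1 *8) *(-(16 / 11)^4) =-20791784636416 / 34391709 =-604558.05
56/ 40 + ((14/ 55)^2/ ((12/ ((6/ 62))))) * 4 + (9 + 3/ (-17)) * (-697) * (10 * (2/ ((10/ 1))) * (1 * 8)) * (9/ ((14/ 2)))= -83046219633/ 656425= -126512.88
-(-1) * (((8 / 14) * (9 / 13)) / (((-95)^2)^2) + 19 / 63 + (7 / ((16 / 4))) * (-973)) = -454268136211829 / 266832247500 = -1702.45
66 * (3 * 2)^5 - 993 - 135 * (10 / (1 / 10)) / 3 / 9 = 511723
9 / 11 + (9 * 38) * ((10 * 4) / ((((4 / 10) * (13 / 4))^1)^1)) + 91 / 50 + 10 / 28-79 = 261437983 / 25025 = 10447.07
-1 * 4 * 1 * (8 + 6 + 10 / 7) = -432 / 7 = -61.71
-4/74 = -2/37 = -0.05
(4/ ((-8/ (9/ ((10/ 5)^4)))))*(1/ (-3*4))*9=27/ 128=0.21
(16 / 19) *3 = 48 / 19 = 2.53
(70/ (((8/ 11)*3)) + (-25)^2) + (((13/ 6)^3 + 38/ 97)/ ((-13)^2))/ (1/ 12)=388219049/ 590148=657.83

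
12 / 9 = 4 / 3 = 1.33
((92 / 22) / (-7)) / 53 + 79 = 322353 / 4081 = 78.99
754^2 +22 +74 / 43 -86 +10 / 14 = 171104785 / 301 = 568454.44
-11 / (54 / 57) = -209 / 18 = -11.61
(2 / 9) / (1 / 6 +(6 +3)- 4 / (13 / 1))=52 / 2073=0.03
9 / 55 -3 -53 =-55.84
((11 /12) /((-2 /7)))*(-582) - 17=7401 /4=1850.25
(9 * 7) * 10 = 630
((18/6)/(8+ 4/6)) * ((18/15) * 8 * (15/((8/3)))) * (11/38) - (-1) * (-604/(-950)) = 74677/12350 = 6.05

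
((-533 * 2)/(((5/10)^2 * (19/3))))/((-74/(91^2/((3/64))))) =1129925888/703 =1607291.45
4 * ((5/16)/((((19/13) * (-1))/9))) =-585/76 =-7.70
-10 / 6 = -5 / 3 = -1.67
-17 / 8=-2.12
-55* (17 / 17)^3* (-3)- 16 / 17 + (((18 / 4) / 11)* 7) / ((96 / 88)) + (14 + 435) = 83733 / 136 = 615.68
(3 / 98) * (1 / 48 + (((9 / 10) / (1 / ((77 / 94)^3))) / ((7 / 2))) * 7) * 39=981703983 / 813972320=1.21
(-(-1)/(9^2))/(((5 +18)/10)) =10/1863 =0.01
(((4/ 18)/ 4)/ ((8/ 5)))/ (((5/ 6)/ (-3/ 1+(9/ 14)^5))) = -518141/ 4302592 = -0.12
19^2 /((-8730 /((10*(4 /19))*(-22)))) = 1.92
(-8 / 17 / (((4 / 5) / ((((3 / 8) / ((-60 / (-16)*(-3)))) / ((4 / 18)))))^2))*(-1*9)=81 / 544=0.15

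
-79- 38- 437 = -554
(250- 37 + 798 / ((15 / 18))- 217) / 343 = 4768 / 1715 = 2.78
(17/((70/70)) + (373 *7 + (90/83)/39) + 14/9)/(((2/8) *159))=102143536/1544049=66.15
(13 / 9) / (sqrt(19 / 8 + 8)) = 0.45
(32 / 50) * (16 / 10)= 128 / 125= 1.02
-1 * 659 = -659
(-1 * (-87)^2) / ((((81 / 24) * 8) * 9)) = -841 / 27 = -31.15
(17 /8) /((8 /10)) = 85 /32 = 2.66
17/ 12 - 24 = -22.58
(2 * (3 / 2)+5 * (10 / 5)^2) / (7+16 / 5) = 115 / 51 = 2.25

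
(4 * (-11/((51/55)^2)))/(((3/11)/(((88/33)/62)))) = -8.07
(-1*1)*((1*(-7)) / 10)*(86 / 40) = 301 / 200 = 1.50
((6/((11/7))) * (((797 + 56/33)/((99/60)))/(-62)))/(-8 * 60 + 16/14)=6457465/103730154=0.06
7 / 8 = 0.88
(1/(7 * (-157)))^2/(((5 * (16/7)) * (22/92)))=23/75918920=0.00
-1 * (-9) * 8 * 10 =720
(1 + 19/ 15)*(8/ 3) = 272/ 45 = 6.04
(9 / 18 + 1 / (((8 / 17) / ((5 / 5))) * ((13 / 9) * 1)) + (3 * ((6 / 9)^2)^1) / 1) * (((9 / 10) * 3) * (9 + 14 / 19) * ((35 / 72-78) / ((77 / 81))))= -17244770967 / 2434432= -7083.69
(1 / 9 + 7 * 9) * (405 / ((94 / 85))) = 1086300 / 47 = 23112.77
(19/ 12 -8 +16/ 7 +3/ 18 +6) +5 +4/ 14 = 205/ 28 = 7.32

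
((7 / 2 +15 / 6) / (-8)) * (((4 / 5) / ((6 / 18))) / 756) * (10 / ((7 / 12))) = -2 / 49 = -0.04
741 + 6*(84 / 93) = 23139 / 31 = 746.42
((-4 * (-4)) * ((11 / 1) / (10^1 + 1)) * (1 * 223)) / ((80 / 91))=20293 / 5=4058.60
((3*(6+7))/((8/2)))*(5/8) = 195/32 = 6.09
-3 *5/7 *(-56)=120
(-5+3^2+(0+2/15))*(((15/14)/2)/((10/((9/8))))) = 279/1120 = 0.25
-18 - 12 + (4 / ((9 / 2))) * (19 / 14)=-1814 / 63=-28.79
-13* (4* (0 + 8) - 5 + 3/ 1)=-390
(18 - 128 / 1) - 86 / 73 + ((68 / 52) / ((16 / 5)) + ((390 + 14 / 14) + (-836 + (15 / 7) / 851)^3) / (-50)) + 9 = 187533919438413075222221 / 16048668253268560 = 11685325.94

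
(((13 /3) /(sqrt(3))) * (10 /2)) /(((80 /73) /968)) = 114829 * sqrt(3) /18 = 11049.43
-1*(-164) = 164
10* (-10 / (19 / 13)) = -1300 / 19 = -68.42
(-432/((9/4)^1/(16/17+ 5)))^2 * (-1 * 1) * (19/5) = -7144943616/1445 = -4944597.66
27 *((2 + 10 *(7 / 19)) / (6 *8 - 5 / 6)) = 17496 / 5377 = 3.25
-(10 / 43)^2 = -100 / 1849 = -0.05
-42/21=-2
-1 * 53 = -53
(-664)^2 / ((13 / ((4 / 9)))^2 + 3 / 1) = 7054336 / 13737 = 513.53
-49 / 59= -0.83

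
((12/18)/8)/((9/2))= 1/54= 0.02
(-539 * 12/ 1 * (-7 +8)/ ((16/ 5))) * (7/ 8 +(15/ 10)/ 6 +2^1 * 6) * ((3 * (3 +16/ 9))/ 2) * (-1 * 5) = 60839625/ 64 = 950619.14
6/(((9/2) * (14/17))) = 1.62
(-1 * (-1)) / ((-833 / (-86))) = 86 / 833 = 0.10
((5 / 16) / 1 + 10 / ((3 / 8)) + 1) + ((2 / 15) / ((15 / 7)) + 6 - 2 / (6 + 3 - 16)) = 34.33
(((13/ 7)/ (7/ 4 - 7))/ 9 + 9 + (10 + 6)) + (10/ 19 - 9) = 414434/ 25137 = 16.49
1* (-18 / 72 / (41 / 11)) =-11 / 164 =-0.07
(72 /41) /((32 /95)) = 855 /164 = 5.21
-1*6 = -6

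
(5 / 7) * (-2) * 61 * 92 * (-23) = 1290760 / 7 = 184394.29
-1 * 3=-3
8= 8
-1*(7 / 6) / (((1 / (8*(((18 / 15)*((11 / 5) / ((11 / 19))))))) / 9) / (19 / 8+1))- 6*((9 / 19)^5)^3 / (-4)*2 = -1292.76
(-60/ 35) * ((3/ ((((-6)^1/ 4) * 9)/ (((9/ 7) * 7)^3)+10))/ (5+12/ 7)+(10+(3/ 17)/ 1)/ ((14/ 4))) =-311376/ 61523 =-5.06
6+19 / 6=55 / 6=9.17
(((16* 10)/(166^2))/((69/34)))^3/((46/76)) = 95587328000/2470265667646766883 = 0.00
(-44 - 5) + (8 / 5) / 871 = -49.00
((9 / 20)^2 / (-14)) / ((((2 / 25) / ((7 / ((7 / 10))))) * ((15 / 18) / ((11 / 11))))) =-243 / 112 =-2.17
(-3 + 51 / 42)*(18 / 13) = -225 / 91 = -2.47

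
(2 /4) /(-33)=-1 /66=-0.02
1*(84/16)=21/4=5.25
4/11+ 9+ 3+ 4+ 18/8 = 819/44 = 18.61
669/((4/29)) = 19401/4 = 4850.25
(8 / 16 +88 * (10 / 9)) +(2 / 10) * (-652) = -2891 / 90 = -32.12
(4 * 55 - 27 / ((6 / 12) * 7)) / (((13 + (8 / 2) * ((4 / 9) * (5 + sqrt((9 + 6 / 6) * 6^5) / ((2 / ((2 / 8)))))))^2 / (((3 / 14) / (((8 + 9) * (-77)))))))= -63164887101 / 4753471381251901 + 10243628064 * sqrt(15) / 4753471381251901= -0.00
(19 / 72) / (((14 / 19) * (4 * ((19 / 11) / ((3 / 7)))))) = 209 / 9408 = 0.02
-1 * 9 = -9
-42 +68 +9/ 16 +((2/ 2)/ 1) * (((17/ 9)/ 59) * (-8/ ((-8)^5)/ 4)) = 231091217/ 8699904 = 26.56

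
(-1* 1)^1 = -1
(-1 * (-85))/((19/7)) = 595/19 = 31.32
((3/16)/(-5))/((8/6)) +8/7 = 2497/2240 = 1.11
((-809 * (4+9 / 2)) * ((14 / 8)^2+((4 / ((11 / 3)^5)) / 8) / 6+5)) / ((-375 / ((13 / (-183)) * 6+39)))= 224108342928509 / 39296444000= 5703.02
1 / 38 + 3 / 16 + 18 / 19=353 / 304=1.16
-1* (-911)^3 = 756058031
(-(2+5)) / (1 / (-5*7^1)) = 245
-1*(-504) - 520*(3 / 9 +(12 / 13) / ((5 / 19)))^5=-1883628753284992 / 4337701875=-434245.78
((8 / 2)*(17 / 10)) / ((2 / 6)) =102 / 5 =20.40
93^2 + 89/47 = 8650.89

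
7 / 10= 0.70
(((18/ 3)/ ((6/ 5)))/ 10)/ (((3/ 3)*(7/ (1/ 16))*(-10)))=-1/ 2240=-0.00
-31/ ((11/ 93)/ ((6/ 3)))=-5766/ 11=-524.18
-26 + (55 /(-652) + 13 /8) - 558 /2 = -395711 /1304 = -303.46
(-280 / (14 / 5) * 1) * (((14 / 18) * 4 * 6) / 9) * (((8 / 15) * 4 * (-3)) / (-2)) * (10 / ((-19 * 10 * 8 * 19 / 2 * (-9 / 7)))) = -31360 / 87723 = -0.36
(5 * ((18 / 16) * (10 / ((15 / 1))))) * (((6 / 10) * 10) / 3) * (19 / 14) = 285 / 28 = 10.18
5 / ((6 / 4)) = 10 / 3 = 3.33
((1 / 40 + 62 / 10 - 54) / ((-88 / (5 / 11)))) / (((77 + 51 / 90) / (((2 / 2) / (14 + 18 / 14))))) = 0.00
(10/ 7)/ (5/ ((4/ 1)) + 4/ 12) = 120/ 133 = 0.90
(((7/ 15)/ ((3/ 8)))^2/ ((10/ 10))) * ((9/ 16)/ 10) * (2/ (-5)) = -196/ 5625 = -0.03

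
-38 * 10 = -380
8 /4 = 2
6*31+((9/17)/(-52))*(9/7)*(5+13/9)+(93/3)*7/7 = 216.92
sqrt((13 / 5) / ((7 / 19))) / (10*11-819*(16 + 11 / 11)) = -0.00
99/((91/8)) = 792/91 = 8.70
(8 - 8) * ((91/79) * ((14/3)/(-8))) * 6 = 0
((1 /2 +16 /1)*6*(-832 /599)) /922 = -41184 /276139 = -0.15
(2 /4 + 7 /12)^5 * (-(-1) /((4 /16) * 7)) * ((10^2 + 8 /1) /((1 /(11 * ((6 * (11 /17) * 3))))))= 44926453 /3808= 11797.91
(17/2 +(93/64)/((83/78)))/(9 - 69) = -26203/159360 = -0.16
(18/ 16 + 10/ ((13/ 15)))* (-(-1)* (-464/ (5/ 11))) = -840246/ 65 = -12926.86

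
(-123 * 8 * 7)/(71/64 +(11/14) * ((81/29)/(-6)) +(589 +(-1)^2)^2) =-29829632/1507508287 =-0.02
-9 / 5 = -1.80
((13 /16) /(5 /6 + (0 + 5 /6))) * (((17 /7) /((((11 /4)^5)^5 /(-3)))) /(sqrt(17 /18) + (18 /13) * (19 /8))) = -11200993549650638143488 /910816846454457662251594959275225 + 567691680878979710976 * sqrt(34) /910816846454457662251594959275225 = -0.00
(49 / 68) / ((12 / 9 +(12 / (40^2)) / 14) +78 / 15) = 205800 / 1866073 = 0.11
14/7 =2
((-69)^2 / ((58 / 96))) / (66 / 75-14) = -714150 / 1189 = -600.63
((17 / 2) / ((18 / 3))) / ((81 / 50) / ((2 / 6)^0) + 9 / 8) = 850 / 1647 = 0.52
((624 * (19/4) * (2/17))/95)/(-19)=-312/1615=-0.19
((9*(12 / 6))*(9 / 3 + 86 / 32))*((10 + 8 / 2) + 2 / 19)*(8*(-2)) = -438984 / 19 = -23104.42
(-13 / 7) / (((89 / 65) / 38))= -32110 / 623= -51.54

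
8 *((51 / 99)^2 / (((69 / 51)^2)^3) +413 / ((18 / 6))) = 177602945603456 / 161211083121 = 1101.68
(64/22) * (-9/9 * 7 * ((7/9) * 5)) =-7840/99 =-79.19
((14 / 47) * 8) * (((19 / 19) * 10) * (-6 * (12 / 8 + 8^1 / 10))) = -328.85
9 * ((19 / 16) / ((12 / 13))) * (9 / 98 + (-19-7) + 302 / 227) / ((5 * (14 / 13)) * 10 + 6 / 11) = -5.23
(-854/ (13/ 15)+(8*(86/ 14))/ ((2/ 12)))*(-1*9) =565542/ 91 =6214.75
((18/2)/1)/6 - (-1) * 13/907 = 2747/1814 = 1.51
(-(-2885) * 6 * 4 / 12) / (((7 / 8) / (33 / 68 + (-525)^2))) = 216288830820 / 119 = 1817553200.17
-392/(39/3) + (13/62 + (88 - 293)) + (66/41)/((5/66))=-35308889/165230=-213.70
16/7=2.29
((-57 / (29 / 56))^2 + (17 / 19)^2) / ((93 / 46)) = 5992.85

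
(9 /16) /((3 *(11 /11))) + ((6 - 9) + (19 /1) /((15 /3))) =0.99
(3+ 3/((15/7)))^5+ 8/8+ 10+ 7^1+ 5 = 5225507/3125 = 1672.16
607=607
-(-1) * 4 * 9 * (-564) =-20304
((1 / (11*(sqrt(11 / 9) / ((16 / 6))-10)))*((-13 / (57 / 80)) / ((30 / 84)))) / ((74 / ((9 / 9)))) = 11648*sqrt(11) / 148218411 + 931840 / 148218411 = 0.01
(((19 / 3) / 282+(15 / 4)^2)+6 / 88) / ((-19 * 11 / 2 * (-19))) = 1053673 / 147816504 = 0.01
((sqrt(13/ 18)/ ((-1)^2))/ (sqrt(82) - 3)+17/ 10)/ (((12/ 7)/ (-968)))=-14399/ 15 - 1694 *sqrt(533)/ 657 - 847 *sqrt(26)/ 219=-1039.18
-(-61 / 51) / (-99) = -61 / 5049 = -0.01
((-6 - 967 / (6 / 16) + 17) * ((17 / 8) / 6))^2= 17148164401 / 20736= 826975.52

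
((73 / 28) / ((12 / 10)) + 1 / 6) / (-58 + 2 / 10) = -655 / 16184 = -0.04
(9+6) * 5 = 75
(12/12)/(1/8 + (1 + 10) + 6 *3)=8/233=0.03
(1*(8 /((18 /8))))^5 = 33554432 /59049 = 568.25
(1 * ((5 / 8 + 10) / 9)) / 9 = 85 / 648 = 0.13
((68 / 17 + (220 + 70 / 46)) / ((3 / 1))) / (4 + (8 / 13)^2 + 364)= 292201 / 1431888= 0.20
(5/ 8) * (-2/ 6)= -5/ 24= -0.21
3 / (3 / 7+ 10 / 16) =168 / 59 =2.85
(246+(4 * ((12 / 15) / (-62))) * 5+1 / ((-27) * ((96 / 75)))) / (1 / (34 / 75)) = 111880009 / 1004400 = 111.39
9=9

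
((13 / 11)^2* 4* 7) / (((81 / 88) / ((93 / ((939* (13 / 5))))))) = 451360 / 278883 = 1.62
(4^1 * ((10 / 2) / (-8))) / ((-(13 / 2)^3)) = 20 / 2197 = 0.01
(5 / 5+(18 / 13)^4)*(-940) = -125524780 / 28561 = -4394.97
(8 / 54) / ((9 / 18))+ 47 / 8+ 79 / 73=114373 / 15768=7.25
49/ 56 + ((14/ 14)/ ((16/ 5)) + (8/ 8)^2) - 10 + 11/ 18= -1037/ 144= -7.20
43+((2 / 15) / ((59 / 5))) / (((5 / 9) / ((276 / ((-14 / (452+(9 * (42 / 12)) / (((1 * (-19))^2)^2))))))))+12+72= -14596108403 / 269112865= -54.24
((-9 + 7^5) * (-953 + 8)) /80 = -1587411 /8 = -198426.38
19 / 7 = 2.71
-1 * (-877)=877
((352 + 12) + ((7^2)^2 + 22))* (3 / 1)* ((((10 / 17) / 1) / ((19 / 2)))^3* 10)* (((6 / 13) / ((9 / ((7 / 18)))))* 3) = 520240000 / 438077471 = 1.19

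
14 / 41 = 0.34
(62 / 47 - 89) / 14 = -4121 / 658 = -6.26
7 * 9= 63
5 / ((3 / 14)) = 70 / 3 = 23.33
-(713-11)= -702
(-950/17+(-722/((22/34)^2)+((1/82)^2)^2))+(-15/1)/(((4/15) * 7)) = -1164243292900453/651010122224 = -1788.36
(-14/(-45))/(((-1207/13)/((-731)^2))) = -5720806/3195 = -1790.55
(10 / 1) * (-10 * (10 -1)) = -900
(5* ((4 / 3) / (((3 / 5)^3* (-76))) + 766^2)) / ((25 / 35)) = 6321121513 / 1539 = 4107291.43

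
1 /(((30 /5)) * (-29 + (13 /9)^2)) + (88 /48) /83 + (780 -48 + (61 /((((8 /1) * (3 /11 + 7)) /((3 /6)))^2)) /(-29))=943983062310359 /1289566617600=732.02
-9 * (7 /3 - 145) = 1284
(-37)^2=1369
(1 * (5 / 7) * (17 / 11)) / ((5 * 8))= 17 / 616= 0.03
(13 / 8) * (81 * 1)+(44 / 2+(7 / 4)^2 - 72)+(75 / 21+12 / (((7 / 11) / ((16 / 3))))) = 21149 / 112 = 188.83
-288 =-288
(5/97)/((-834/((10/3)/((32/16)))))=-25/242694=-0.00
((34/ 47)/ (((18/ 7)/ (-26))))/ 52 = -119/ 846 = -0.14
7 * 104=728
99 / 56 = 1.77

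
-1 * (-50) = 50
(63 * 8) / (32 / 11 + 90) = 396 / 73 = 5.42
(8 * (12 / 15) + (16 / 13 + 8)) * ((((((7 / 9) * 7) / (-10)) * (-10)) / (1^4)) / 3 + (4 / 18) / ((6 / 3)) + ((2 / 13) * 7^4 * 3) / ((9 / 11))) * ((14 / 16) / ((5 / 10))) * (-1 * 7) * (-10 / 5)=11850434008 / 22815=519414.16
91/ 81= 1.12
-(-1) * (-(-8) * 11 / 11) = 8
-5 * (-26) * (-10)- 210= -1510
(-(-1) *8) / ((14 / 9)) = 36 / 7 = 5.14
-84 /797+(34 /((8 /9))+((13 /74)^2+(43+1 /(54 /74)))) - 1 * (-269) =20712736909 /58919022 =351.55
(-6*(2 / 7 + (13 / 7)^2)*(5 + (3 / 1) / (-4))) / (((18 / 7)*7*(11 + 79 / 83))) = -86071 / 194432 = -0.44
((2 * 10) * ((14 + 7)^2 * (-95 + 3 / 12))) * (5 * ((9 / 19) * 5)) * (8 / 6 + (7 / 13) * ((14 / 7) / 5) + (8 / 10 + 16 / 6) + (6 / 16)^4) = -50413505620275 / 1011712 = -49829897.86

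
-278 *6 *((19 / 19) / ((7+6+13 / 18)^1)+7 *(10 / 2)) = -14449884 / 247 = -58501.55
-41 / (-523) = 41 / 523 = 0.08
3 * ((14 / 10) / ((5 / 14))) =294 / 25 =11.76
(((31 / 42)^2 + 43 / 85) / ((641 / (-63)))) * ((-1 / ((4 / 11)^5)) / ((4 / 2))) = 25371491387 / 3124387840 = 8.12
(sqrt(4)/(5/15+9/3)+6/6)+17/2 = 101/10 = 10.10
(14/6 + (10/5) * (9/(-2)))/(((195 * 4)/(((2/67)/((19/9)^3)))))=-162/5974189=-0.00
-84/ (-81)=28/ 27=1.04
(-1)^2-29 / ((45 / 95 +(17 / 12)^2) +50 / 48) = -69707 / 9637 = -7.23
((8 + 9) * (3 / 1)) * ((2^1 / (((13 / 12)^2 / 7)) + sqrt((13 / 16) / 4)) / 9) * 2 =140.30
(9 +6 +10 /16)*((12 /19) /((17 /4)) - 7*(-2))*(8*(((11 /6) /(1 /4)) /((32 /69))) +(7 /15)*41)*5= 73405625 /456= 160977.25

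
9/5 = 1.80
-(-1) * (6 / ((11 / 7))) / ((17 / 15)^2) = 9450 / 3179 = 2.97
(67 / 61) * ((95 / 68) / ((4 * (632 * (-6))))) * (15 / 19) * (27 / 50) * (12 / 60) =-1809 / 209722880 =-0.00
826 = 826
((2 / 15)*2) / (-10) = -2 / 75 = -0.03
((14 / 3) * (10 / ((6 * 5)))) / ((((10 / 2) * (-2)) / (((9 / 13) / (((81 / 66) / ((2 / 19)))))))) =-308 / 33345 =-0.01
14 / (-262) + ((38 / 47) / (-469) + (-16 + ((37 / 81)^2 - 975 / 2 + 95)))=-15472869732205 / 37891520226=-408.35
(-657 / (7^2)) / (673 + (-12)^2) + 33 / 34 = 1298751 / 1361122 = 0.95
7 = 7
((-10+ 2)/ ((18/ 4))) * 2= -32/ 9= -3.56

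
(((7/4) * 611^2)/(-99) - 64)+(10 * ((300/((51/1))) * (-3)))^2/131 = -96330416669/14992164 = -6425.38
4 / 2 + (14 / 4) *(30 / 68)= 241 / 68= 3.54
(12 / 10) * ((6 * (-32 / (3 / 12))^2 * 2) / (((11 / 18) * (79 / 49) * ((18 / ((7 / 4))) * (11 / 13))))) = 1315012608 / 47795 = 27513.60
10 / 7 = 1.43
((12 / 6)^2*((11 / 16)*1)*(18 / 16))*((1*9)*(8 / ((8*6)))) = 297 / 64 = 4.64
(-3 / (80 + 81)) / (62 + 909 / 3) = -3 / 58765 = -0.00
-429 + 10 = -419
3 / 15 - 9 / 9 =-4 / 5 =-0.80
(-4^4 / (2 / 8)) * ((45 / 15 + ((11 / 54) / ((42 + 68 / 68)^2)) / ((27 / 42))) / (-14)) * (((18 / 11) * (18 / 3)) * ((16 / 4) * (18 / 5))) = 22085599232 / 711865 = 31024.98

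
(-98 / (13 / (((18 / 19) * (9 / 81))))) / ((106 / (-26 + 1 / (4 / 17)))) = 4263 / 26182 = 0.16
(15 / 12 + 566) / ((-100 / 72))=-20421 / 50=-408.42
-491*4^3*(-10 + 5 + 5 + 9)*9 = -2545344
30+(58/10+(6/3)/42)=3764/105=35.85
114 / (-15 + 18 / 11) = -8.53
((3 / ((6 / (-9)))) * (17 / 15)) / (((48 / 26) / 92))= -5083 / 20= -254.15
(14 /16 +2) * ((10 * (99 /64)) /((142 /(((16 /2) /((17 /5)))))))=56925 /77248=0.74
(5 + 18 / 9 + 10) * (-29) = -493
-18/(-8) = 2.25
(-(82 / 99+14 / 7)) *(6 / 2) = -280 / 33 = -8.48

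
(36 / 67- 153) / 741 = -3405 / 16549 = -0.21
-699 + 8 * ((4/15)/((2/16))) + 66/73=-745727/1095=-681.03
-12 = -12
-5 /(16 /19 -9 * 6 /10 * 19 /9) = 475 /1003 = 0.47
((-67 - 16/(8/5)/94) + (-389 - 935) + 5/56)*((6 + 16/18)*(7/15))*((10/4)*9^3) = -3064388409/376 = -8149969.17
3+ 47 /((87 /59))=3034 /87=34.87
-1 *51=-51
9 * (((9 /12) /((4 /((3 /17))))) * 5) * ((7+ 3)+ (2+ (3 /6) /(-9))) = 17.78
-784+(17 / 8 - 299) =-8647 / 8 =-1080.88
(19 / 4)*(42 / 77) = 57 / 22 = 2.59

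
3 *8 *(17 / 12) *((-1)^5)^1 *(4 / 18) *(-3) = 68 / 3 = 22.67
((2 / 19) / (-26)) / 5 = -1 / 1235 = -0.00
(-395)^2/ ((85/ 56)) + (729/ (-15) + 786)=8800079/ 85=103530.34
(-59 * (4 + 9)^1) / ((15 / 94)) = -72098 / 15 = -4806.53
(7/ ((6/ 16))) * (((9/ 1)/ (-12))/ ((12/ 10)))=-35/ 3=-11.67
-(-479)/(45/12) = 127.73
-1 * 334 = -334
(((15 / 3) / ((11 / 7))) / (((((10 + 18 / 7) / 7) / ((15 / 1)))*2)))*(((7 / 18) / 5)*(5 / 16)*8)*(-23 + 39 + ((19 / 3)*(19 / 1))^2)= 7831161625 / 209088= 37453.90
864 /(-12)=-72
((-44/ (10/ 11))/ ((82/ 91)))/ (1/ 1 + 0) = -11011/ 205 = -53.71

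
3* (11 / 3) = 11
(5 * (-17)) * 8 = -680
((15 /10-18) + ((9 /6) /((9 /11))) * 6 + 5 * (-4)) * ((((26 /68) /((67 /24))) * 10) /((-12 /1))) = 195 /67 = 2.91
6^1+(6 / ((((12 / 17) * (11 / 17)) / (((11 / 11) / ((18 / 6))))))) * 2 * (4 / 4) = 487 / 33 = 14.76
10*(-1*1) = -10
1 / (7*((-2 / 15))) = -15 / 14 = -1.07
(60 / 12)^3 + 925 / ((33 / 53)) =53150 / 33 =1610.61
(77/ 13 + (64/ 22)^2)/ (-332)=-0.04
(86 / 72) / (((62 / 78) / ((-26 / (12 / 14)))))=-50869 / 1116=-45.58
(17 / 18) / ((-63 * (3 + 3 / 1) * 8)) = -17 / 54432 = -0.00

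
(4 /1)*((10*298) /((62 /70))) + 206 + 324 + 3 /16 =6938173 /496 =13988.25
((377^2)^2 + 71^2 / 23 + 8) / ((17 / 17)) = 464615015968 / 23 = 20200652868.17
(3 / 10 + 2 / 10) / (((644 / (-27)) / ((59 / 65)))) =-1593 / 83720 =-0.02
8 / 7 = 1.14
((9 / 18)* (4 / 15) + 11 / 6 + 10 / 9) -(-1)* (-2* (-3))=817 / 90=9.08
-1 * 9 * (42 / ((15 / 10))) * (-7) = 1764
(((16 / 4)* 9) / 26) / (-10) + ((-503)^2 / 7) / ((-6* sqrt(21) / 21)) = -253009* sqrt(21) / 42- 9 / 65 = -27605.68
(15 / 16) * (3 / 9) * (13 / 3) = 65 / 48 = 1.35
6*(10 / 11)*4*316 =75840 / 11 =6894.55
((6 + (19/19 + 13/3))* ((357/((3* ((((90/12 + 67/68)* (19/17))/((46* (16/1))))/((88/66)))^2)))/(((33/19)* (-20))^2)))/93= 2928850305253376/22759683974775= 128.69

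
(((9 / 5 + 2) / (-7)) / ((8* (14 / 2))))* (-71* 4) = 1349 / 490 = 2.75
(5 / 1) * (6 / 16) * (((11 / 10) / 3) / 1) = 11 / 16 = 0.69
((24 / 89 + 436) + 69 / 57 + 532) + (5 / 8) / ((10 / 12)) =6562637 / 6764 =970.23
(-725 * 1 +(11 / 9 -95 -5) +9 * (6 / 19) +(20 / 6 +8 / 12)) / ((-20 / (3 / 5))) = 34924 / 1425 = 24.51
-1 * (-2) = 2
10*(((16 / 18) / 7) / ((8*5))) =2 / 63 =0.03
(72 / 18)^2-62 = -46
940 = 940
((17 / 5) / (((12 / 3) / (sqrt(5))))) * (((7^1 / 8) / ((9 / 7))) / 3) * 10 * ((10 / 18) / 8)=0.30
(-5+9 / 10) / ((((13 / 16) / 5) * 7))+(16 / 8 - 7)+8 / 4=-601 / 91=-6.60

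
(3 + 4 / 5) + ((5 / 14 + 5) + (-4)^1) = 361 / 70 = 5.16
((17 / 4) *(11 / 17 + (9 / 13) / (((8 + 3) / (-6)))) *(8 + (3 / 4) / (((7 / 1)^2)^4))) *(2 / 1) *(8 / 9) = 120830230925 / 7419298887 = 16.29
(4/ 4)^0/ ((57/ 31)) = 31/ 57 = 0.54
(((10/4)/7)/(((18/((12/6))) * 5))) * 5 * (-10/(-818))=25/51534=0.00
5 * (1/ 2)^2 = 5/ 4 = 1.25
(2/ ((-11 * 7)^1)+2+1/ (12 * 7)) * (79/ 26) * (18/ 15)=28993/ 4004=7.24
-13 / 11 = -1.18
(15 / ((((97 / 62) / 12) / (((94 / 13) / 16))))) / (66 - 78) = -21855 / 5044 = -4.33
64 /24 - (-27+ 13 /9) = 254 /9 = 28.22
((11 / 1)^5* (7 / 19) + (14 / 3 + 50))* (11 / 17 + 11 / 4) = 260659399 / 1292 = 201748.76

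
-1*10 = -10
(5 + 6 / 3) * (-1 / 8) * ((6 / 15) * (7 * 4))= -49 / 5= -9.80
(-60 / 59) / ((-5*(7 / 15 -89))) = -45 / 19588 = -0.00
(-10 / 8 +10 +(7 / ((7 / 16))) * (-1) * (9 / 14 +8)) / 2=-3627 / 56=-64.77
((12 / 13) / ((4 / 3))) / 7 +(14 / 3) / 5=1409 / 1365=1.03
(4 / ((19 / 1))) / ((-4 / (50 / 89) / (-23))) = 1150 / 1691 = 0.68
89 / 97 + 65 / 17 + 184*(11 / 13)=3439210 / 21437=160.43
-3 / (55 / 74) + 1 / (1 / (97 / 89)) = -14423 / 4895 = -2.95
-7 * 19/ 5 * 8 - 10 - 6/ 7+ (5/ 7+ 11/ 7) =-7748/ 35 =-221.37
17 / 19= 0.89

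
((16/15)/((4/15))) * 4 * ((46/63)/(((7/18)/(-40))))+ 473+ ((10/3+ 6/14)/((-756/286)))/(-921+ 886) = -202424713/277830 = -728.59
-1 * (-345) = 345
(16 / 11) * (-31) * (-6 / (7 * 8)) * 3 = 1116 / 77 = 14.49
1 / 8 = 0.12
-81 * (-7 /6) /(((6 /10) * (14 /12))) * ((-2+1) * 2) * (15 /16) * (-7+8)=-2025 /8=-253.12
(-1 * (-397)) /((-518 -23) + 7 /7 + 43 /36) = -14292 /19397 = -0.74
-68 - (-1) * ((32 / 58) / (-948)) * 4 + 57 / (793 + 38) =-129333673 / 1903821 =-67.93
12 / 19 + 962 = 18290 / 19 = 962.63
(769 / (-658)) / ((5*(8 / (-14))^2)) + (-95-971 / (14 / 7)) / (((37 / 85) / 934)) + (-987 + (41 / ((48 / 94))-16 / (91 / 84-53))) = -648203451944299 / 520030560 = -1246471.85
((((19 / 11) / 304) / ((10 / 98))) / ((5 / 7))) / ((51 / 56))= 2401 / 28050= 0.09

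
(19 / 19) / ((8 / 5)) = 5 / 8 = 0.62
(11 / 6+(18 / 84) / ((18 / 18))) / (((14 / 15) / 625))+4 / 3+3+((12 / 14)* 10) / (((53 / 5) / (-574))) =14200747 / 15582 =911.36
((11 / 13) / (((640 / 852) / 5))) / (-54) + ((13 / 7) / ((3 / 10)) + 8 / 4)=423845 / 52416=8.09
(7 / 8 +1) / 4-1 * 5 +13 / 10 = -517 / 160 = -3.23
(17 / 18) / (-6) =-17 / 108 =-0.16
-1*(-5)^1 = 5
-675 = -675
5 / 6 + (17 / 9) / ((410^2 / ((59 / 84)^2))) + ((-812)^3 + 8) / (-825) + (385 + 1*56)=76255504171031587 / 117425246400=649396.16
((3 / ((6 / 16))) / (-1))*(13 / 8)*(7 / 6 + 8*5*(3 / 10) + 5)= -1417 / 6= -236.17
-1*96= -96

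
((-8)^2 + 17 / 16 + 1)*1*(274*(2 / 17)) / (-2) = -144809 / 136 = -1064.77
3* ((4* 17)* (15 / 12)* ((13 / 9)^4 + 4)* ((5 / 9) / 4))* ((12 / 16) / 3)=73.96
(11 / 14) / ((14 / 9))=99 / 196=0.51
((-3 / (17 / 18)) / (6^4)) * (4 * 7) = -0.07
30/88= 15/44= 0.34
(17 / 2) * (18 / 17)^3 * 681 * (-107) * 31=-6586885332 / 289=-22791990.77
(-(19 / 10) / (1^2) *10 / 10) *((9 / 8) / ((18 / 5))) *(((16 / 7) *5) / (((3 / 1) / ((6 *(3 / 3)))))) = -95 / 7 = -13.57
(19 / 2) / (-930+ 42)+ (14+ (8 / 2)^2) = 53261 / 1776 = 29.99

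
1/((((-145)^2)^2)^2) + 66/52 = 6448488917075390651/5080627631635156250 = 1.27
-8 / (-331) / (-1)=-8 / 331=-0.02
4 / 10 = 2 / 5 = 0.40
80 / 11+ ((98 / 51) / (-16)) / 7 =32563 / 4488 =7.26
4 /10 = 2 /5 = 0.40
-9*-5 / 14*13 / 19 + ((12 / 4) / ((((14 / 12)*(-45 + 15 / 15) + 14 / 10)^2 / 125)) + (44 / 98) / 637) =31916840849 / 13579590206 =2.35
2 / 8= 1 / 4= 0.25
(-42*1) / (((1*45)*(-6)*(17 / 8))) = 56 / 765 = 0.07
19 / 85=0.22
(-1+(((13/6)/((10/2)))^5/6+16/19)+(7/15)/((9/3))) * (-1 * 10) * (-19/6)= 574567/87480000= 0.01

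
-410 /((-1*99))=410 /99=4.14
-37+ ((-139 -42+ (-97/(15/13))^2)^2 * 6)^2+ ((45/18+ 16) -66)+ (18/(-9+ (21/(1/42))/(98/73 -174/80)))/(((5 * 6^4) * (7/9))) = 124182176815210963985158127483443/1534041534375000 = 80950987331516633.98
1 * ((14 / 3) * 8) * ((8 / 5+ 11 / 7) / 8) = 74 / 5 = 14.80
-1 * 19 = -19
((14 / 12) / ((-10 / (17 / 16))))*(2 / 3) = -119 / 1440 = -0.08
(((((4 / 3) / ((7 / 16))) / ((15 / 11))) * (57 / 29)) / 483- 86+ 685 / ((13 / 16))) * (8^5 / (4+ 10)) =237160820867072 / 133836885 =1772013.90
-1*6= -6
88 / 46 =44 / 23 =1.91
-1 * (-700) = 700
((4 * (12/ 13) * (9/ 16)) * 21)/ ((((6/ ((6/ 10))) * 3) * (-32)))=-189/ 4160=-0.05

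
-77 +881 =804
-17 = -17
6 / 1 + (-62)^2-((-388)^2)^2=-22663492086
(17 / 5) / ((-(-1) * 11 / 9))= 153 / 55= 2.78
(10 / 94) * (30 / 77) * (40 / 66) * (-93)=-93000 / 39809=-2.34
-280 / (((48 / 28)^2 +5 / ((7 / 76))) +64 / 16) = -343 / 75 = -4.57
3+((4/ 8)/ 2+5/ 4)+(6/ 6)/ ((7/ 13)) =6.36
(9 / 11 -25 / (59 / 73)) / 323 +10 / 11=0.82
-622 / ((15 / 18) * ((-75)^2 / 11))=-13684 / 9375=-1.46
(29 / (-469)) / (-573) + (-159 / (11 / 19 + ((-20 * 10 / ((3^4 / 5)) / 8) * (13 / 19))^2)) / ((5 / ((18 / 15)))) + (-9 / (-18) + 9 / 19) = -11038671723045427 / 512116016990550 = -21.56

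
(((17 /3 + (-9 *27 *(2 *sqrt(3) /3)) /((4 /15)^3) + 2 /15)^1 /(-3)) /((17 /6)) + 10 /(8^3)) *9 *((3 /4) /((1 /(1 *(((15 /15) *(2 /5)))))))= -389421 /217600 + 1476225 *sqrt(3) /544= 4698.39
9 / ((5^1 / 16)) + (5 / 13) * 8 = 2072 / 65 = 31.88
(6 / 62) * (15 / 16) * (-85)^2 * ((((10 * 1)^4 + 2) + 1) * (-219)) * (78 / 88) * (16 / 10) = -5555451385575 / 2728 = -2036455786.50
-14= -14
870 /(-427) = -870 /427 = -2.04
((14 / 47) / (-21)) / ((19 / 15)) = -10 / 893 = -0.01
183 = 183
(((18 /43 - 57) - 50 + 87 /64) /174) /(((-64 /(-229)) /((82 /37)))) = -2718782119 /566956032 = -4.80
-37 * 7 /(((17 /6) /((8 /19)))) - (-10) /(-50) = -62483 /1615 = -38.69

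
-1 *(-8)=8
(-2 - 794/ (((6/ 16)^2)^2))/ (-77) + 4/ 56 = 6505663/ 12474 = 521.54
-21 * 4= -84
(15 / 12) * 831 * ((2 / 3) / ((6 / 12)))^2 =5540 / 3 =1846.67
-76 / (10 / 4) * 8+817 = 2869 / 5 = 573.80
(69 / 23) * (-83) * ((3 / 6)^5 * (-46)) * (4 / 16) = 5727 / 64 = 89.48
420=420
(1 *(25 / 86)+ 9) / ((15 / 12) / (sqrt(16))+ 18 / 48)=6392 / 473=13.51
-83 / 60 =-1.38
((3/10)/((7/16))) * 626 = 15024/35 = 429.26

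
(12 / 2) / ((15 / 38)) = 76 / 5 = 15.20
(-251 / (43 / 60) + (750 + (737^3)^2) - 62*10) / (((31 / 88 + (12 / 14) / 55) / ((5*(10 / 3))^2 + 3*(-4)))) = 4615221928029001373913920 / 39861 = 115782893756528972527.38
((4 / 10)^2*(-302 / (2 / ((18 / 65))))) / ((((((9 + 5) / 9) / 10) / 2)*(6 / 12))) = -391392 / 2275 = -172.04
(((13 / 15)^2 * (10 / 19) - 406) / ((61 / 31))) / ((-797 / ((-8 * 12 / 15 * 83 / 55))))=-28553466112 / 11431072125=-2.50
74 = 74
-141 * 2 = -282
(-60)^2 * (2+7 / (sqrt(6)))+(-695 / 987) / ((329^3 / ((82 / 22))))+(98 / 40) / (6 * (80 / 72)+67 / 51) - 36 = 2049762007653034237 / 286107505858020+4200 * sqrt(6) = 17452.16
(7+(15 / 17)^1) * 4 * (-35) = -18760 / 17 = -1103.53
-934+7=-927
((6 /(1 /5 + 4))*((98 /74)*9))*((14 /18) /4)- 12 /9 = 439 /222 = 1.98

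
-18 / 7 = -2.57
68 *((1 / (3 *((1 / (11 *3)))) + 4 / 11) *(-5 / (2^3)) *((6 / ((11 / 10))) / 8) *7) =-1115625 / 484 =-2305.01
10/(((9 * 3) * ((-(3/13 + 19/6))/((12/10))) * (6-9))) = 104/2385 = 0.04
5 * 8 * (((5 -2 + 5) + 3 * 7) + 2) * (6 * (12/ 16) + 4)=10540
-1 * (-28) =28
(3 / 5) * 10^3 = 600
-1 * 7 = -7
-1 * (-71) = 71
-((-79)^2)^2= -38950081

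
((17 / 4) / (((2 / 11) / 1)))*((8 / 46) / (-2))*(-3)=561 / 92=6.10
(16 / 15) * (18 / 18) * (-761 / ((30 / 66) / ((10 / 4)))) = -4464.53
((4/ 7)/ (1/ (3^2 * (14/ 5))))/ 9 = 8/ 5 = 1.60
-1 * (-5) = 5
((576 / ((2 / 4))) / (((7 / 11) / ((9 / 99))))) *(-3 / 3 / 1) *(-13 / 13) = 1152 / 7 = 164.57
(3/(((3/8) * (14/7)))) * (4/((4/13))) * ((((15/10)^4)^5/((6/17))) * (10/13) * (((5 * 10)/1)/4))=2469805617375/524288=4710780.37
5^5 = 3125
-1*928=-928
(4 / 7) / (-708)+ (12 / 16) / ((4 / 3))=11135 / 19824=0.56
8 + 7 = 15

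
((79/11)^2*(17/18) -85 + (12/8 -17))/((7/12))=-225584/2541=-88.78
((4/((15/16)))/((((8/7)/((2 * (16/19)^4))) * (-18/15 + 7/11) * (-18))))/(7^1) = 5767168/109078677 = 0.05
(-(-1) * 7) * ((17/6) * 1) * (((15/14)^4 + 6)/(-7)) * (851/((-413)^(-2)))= -4719049567289/1568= -3009597938.32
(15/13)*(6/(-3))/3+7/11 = -19/143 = -0.13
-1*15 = -15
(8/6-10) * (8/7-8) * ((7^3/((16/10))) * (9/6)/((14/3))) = 4095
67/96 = 0.70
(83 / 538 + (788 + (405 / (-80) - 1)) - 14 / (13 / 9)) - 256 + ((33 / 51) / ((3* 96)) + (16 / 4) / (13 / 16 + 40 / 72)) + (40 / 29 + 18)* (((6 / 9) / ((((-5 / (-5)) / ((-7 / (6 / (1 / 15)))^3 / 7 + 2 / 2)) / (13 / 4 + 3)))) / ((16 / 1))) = 249273992035650623 / 475376309516160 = 524.37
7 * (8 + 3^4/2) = 679/2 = 339.50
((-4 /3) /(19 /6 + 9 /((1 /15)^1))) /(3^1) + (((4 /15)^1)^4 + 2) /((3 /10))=168215948 /25180875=6.68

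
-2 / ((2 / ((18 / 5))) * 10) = -9 / 25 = -0.36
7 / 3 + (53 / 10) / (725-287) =10273 / 4380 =2.35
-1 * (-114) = 114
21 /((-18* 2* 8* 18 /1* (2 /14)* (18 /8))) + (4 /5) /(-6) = -2837 /19440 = -0.15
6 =6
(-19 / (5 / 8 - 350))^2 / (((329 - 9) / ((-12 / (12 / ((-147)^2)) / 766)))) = -7800849 / 29920055750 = -0.00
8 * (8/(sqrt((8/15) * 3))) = 16 * sqrt(10) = 50.60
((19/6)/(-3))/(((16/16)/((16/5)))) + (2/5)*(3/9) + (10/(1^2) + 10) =754/45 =16.76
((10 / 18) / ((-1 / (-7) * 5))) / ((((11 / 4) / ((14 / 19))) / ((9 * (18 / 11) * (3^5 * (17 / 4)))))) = 7287084 / 2299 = 3169.68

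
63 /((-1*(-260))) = 0.24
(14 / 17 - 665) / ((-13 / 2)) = 22582 / 221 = 102.18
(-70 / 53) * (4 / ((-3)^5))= 280 / 12879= 0.02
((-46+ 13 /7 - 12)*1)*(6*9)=-3031.71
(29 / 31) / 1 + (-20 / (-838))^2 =5094369 / 5442391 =0.94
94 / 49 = 1.92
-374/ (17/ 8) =-176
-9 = -9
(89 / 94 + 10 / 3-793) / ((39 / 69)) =-1395.43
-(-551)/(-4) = -551/4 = -137.75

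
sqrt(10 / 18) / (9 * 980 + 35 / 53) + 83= 53 * sqrt(5) / 1402485 + 83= 83.00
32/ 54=16/ 27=0.59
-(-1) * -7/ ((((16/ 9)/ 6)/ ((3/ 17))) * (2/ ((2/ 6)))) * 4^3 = -756/ 17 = -44.47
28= 28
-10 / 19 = -0.53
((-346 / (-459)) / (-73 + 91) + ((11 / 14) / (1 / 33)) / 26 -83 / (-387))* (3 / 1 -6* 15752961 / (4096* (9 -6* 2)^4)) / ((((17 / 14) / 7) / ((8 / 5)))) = -109184787133373 / 33499215360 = -3259.32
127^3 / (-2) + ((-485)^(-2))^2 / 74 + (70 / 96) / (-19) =-1912250135120046343919 / 1867082536290000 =-1024191.54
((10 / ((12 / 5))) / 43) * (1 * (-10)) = -125 / 129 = -0.97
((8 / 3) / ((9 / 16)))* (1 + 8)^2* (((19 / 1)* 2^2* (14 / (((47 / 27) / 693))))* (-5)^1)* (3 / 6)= -19112163840 / 47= -406641783.83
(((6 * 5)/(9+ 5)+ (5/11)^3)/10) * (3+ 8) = 2084/847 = 2.46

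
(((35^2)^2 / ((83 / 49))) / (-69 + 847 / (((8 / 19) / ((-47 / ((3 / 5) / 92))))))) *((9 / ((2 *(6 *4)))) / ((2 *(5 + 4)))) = -73530625 / 115513528912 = -0.00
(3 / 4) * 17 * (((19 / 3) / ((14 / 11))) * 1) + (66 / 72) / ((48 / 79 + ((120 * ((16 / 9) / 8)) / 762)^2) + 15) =520827543689 / 8201342632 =63.51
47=47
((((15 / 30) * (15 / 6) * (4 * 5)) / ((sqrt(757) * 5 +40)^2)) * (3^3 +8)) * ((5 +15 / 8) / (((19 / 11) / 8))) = 20525 / 10773 - 400 * sqrt(757) / 10773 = 0.88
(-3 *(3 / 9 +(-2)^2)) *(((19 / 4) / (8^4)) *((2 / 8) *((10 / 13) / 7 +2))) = -57 / 7168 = -0.01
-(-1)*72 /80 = 9 /10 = 0.90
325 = 325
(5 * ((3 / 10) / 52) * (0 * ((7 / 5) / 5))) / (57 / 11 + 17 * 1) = 0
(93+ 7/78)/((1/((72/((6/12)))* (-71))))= -12372744/13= -951749.54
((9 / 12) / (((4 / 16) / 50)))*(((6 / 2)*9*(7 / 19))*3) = 85050 / 19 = 4476.32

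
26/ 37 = 0.70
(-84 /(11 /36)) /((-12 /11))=252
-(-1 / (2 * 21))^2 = -1 / 1764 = -0.00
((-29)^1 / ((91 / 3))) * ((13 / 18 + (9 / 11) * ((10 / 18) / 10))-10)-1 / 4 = 103021 / 12012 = 8.58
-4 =-4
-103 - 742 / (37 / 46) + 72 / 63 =-265305 / 259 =-1024.34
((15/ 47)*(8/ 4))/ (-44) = -15/ 1034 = -0.01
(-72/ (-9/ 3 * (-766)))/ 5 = -12/ 1915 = -0.01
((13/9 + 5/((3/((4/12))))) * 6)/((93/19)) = 76/31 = 2.45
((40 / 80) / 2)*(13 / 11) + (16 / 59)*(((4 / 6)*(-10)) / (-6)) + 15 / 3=130763 / 23364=5.60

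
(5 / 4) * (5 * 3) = 75 / 4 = 18.75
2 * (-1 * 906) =-1812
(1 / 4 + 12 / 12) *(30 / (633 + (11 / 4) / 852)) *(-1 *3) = -15336 / 86291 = -0.18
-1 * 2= -2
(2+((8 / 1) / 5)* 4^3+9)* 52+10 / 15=88462 / 15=5897.47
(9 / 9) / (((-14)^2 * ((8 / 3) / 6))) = 9 / 784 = 0.01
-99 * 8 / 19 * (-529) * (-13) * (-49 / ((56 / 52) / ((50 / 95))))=2478195720 / 361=6864808.09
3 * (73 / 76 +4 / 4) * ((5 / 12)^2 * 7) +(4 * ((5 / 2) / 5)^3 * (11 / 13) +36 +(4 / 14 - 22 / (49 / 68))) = 30966479 / 2323776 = 13.33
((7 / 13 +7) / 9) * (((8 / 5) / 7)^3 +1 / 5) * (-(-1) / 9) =466 / 23625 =0.02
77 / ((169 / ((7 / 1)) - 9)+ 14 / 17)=9163 / 1900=4.82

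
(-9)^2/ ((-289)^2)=81/ 83521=0.00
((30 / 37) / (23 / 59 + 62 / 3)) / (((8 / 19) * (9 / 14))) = 39235 / 275798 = 0.14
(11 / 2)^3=1331 / 8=166.38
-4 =-4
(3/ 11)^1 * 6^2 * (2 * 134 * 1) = 28944/ 11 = 2631.27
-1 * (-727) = 727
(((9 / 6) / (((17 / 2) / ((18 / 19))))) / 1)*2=108 / 323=0.33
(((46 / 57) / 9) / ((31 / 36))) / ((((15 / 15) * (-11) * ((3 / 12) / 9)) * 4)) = -552 / 6479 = -0.09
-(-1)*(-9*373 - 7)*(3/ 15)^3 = -3364/ 125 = -26.91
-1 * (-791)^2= -625681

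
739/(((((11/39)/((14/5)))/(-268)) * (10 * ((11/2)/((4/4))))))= -108136392/3025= -35747.57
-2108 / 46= -1054 / 23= -45.83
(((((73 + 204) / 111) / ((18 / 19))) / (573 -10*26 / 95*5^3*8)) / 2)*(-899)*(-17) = -1528254151 / 164287548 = -9.30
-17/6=-2.83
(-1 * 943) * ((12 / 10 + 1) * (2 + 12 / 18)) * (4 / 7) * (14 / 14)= -331936 / 105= -3161.30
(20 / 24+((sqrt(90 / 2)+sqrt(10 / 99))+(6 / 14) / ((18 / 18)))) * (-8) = -24 * sqrt(5)- 212 / 21- 8 * sqrt(110) / 33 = -66.30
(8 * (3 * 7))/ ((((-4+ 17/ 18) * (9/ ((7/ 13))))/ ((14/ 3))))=-10976/ 715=-15.35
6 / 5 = 1.20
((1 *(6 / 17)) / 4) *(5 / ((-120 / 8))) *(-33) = 33 / 34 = 0.97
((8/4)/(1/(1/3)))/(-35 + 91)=1/84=0.01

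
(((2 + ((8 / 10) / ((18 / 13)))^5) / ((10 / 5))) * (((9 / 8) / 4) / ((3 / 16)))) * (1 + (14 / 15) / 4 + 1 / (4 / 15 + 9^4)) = 693678464911789 / 363221470687500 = 1.91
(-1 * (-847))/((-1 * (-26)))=847/26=32.58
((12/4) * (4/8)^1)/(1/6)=9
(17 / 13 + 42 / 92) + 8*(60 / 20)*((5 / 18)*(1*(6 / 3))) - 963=-1700537 / 1794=-947.90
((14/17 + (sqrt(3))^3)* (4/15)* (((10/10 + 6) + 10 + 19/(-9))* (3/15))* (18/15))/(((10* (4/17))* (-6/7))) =-7973* sqrt(3)/5625 - 6566/16875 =-2.84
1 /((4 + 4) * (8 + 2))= 1 /80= 0.01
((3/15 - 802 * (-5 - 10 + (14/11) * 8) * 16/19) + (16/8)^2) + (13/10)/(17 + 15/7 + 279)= 2842388445/872366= 3258.25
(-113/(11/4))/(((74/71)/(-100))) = 3942.51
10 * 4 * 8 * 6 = 1920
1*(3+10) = 13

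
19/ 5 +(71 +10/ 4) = 77.30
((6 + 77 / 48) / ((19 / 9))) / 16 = 1095 / 4864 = 0.23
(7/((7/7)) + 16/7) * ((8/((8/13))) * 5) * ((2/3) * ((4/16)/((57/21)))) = 4225/114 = 37.06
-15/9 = -5/3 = -1.67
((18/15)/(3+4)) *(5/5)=6/35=0.17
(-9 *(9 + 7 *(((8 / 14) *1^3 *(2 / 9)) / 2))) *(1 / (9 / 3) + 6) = -1615 / 3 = -538.33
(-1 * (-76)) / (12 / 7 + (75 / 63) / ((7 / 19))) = 11172 / 727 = 15.37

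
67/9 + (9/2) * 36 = 1525/9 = 169.44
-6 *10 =-60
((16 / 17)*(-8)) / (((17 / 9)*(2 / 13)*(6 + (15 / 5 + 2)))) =-7488 / 3179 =-2.36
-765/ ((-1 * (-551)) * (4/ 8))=-1530/ 551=-2.78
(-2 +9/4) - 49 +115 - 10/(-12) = 67.08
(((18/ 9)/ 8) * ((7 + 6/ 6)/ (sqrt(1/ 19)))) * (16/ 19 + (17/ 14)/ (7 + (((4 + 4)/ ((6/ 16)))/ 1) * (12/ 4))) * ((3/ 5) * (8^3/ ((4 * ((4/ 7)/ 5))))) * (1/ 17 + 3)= 15396.74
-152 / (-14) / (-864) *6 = -19 / 252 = -0.08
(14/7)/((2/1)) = 1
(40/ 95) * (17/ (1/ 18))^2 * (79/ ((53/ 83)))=4877626.63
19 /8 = 2.38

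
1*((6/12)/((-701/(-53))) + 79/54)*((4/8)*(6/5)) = 5681/6309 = 0.90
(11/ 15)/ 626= 11/ 9390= 0.00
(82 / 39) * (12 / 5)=328 / 65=5.05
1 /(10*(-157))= -1 /1570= -0.00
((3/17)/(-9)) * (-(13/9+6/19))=301/8721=0.03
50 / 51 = 0.98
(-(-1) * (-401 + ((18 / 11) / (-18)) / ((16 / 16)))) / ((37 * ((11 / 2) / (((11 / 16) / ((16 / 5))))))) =-5515 / 13024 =-0.42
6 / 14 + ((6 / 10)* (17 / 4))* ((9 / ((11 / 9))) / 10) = 35517 / 15400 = 2.31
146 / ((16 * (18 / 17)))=1241 / 144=8.62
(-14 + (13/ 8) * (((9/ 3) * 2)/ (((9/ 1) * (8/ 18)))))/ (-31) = 185/ 496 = 0.37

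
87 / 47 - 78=-3579 / 47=-76.15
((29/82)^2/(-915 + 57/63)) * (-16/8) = 17661/64536952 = 0.00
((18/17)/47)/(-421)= -18/336379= -0.00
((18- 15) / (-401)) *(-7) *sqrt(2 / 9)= 7 *sqrt(2) / 401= 0.02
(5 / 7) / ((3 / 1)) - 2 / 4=-11 / 42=-0.26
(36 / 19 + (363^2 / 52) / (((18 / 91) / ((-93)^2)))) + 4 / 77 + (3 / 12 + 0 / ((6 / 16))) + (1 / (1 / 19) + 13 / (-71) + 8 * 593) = 92078032124049 / 830984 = 110806022.89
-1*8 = -8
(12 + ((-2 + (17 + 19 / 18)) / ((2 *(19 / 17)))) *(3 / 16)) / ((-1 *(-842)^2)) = -48689 / 2586300672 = -0.00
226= 226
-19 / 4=-4.75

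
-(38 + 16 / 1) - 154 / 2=-131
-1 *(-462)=462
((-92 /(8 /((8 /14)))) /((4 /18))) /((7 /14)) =-414 /7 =-59.14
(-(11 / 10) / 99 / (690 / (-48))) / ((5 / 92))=16 / 1125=0.01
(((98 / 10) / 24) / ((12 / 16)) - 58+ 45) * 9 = -1121 / 10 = -112.10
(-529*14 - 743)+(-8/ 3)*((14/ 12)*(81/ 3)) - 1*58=-8291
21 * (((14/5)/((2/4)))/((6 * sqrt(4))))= 49/5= 9.80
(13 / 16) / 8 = 13 / 128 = 0.10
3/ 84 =1/ 28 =0.04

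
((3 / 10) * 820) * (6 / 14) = 738 / 7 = 105.43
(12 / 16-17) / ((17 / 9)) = -585 / 68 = -8.60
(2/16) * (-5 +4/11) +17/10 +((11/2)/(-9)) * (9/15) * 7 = -1909/1320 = -1.45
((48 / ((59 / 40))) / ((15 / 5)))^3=262144000 / 205379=1276.39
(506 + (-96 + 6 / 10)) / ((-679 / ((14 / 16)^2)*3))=-14371 / 93120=-0.15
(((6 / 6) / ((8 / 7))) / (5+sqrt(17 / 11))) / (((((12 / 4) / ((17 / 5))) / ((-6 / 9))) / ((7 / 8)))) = -9163 / 74304+833 * sqrt(187) / 371520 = -0.09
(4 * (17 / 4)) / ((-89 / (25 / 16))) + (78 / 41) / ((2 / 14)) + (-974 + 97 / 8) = -55398031 / 58384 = -948.86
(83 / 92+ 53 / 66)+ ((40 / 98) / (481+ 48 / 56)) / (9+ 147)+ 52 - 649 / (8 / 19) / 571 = 54280643545967 / 1064205758616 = 51.01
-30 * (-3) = 90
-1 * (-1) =1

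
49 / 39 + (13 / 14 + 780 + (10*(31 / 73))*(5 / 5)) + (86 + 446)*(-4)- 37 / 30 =-44601161 / 33215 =-1342.80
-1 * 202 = -202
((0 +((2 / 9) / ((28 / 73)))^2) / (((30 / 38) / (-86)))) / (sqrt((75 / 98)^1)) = -4353793 * sqrt(6) / 255150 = -41.80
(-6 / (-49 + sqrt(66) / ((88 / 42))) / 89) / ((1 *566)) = 18 *sqrt(66) / 755484065 + 264 / 107926295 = 0.00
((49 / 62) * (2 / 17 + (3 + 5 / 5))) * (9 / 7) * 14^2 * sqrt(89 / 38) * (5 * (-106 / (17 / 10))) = -1145277000 * sqrt(3382) / 170221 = -391276.89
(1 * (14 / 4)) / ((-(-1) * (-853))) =-7 / 1706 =-0.00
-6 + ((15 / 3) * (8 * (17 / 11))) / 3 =14.61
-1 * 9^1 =-9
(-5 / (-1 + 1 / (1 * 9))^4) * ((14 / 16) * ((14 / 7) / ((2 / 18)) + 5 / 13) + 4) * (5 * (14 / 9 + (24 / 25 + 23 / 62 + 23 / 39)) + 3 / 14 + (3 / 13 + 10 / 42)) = -873066154419 / 300425216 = -2906.10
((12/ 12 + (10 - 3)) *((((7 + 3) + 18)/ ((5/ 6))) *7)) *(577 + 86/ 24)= 5462128/ 5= 1092425.60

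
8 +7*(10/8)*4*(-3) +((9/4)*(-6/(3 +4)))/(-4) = -5405/56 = -96.52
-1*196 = -196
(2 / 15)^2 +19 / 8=4307 / 1800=2.39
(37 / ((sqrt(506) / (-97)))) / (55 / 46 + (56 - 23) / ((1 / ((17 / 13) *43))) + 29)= -46657 *sqrt(506) / 12404865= -0.08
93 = 93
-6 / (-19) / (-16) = -3 / 152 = -0.02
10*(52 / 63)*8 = 4160 / 63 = 66.03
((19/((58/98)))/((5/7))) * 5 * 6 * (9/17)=351918/493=713.83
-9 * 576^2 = -2985984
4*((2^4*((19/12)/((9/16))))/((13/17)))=82688/351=235.58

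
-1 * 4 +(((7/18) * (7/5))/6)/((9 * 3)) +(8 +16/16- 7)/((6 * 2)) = -55841/14580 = -3.83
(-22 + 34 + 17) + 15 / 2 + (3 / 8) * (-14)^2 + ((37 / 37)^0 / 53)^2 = 308991 / 2809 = 110.00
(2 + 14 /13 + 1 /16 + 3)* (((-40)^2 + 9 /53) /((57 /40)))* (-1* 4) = -27576.48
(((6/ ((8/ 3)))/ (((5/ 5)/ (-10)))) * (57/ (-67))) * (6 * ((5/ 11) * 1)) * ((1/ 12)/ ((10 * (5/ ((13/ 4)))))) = 6669/ 23584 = 0.28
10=10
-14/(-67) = 14/67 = 0.21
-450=-450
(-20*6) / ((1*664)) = -15 / 83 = -0.18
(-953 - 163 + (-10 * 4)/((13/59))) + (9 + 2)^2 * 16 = 8300/13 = 638.46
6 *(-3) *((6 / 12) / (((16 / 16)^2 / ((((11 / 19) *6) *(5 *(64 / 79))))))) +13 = -170567 / 1501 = -113.64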